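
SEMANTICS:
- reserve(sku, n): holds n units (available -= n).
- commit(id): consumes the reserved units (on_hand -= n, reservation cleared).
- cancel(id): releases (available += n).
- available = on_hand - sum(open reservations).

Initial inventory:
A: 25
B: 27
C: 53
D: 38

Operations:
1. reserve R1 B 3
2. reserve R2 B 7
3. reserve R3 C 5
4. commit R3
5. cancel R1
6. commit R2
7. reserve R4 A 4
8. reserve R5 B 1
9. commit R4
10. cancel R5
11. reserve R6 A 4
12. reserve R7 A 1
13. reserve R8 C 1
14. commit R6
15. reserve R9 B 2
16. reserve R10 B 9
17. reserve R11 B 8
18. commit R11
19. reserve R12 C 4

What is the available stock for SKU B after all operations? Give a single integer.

Step 1: reserve R1 B 3 -> on_hand[A=25 B=27 C=53 D=38] avail[A=25 B=24 C=53 D=38] open={R1}
Step 2: reserve R2 B 7 -> on_hand[A=25 B=27 C=53 D=38] avail[A=25 B=17 C=53 D=38] open={R1,R2}
Step 3: reserve R3 C 5 -> on_hand[A=25 B=27 C=53 D=38] avail[A=25 B=17 C=48 D=38] open={R1,R2,R3}
Step 4: commit R3 -> on_hand[A=25 B=27 C=48 D=38] avail[A=25 B=17 C=48 D=38] open={R1,R2}
Step 5: cancel R1 -> on_hand[A=25 B=27 C=48 D=38] avail[A=25 B=20 C=48 D=38] open={R2}
Step 6: commit R2 -> on_hand[A=25 B=20 C=48 D=38] avail[A=25 B=20 C=48 D=38] open={}
Step 7: reserve R4 A 4 -> on_hand[A=25 B=20 C=48 D=38] avail[A=21 B=20 C=48 D=38] open={R4}
Step 8: reserve R5 B 1 -> on_hand[A=25 B=20 C=48 D=38] avail[A=21 B=19 C=48 D=38] open={R4,R5}
Step 9: commit R4 -> on_hand[A=21 B=20 C=48 D=38] avail[A=21 B=19 C=48 D=38] open={R5}
Step 10: cancel R5 -> on_hand[A=21 B=20 C=48 D=38] avail[A=21 B=20 C=48 D=38] open={}
Step 11: reserve R6 A 4 -> on_hand[A=21 B=20 C=48 D=38] avail[A=17 B=20 C=48 D=38] open={R6}
Step 12: reserve R7 A 1 -> on_hand[A=21 B=20 C=48 D=38] avail[A=16 B=20 C=48 D=38] open={R6,R7}
Step 13: reserve R8 C 1 -> on_hand[A=21 B=20 C=48 D=38] avail[A=16 B=20 C=47 D=38] open={R6,R7,R8}
Step 14: commit R6 -> on_hand[A=17 B=20 C=48 D=38] avail[A=16 B=20 C=47 D=38] open={R7,R8}
Step 15: reserve R9 B 2 -> on_hand[A=17 B=20 C=48 D=38] avail[A=16 B=18 C=47 D=38] open={R7,R8,R9}
Step 16: reserve R10 B 9 -> on_hand[A=17 B=20 C=48 D=38] avail[A=16 B=9 C=47 D=38] open={R10,R7,R8,R9}
Step 17: reserve R11 B 8 -> on_hand[A=17 B=20 C=48 D=38] avail[A=16 B=1 C=47 D=38] open={R10,R11,R7,R8,R9}
Step 18: commit R11 -> on_hand[A=17 B=12 C=48 D=38] avail[A=16 B=1 C=47 D=38] open={R10,R7,R8,R9}
Step 19: reserve R12 C 4 -> on_hand[A=17 B=12 C=48 D=38] avail[A=16 B=1 C=43 D=38] open={R10,R12,R7,R8,R9}
Final available[B] = 1

Answer: 1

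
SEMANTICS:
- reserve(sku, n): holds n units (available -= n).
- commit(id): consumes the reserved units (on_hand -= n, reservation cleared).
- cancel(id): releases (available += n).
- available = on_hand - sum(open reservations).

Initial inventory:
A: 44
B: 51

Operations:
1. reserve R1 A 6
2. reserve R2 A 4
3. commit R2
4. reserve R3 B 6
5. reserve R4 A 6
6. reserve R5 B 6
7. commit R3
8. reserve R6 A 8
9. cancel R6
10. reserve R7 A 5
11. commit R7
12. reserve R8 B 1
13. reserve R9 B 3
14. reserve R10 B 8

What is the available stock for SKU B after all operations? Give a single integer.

Step 1: reserve R1 A 6 -> on_hand[A=44 B=51] avail[A=38 B=51] open={R1}
Step 2: reserve R2 A 4 -> on_hand[A=44 B=51] avail[A=34 B=51] open={R1,R2}
Step 3: commit R2 -> on_hand[A=40 B=51] avail[A=34 B=51] open={R1}
Step 4: reserve R3 B 6 -> on_hand[A=40 B=51] avail[A=34 B=45] open={R1,R3}
Step 5: reserve R4 A 6 -> on_hand[A=40 B=51] avail[A=28 B=45] open={R1,R3,R4}
Step 6: reserve R5 B 6 -> on_hand[A=40 B=51] avail[A=28 B=39] open={R1,R3,R4,R5}
Step 7: commit R3 -> on_hand[A=40 B=45] avail[A=28 B=39] open={R1,R4,R5}
Step 8: reserve R6 A 8 -> on_hand[A=40 B=45] avail[A=20 B=39] open={R1,R4,R5,R6}
Step 9: cancel R6 -> on_hand[A=40 B=45] avail[A=28 B=39] open={R1,R4,R5}
Step 10: reserve R7 A 5 -> on_hand[A=40 B=45] avail[A=23 B=39] open={R1,R4,R5,R7}
Step 11: commit R7 -> on_hand[A=35 B=45] avail[A=23 B=39] open={R1,R4,R5}
Step 12: reserve R8 B 1 -> on_hand[A=35 B=45] avail[A=23 B=38] open={R1,R4,R5,R8}
Step 13: reserve R9 B 3 -> on_hand[A=35 B=45] avail[A=23 B=35] open={R1,R4,R5,R8,R9}
Step 14: reserve R10 B 8 -> on_hand[A=35 B=45] avail[A=23 B=27] open={R1,R10,R4,R5,R8,R9}
Final available[B] = 27

Answer: 27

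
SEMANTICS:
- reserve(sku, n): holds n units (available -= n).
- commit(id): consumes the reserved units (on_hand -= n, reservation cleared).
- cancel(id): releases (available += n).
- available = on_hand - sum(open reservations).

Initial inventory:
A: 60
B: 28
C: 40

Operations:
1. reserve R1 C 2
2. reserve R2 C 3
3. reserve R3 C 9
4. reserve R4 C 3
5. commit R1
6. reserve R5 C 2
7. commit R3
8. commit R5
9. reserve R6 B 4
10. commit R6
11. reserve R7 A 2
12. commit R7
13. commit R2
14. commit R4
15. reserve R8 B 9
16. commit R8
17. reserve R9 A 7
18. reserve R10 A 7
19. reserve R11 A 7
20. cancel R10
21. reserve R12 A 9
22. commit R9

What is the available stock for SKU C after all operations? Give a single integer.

Step 1: reserve R1 C 2 -> on_hand[A=60 B=28 C=40] avail[A=60 B=28 C=38] open={R1}
Step 2: reserve R2 C 3 -> on_hand[A=60 B=28 C=40] avail[A=60 B=28 C=35] open={R1,R2}
Step 3: reserve R3 C 9 -> on_hand[A=60 B=28 C=40] avail[A=60 B=28 C=26] open={R1,R2,R3}
Step 4: reserve R4 C 3 -> on_hand[A=60 B=28 C=40] avail[A=60 B=28 C=23] open={R1,R2,R3,R4}
Step 5: commit R1 -> on_hand[A=60 B=28 C=38] avail[A=60 B=28 C=23] open={R2,R3,R4}
Step 6: reserve R5 C 2 -> on_hand[A=60 B=28 C=38] avail[A=60 B=28 C=21] open={R2,R3,R4,R5}
Step 7: commit R3 -> on_hand[A=60 B=28 C=29] avail[A=60 B=28 C=21] open={R2,R4,R5}
Step 8: commit R5 -> on_hand[A=60 B=28 C=27] avail[A=60 B=28 C=21] open={R2,R4}
Step 9: reserve R6 B 4 -> on_hand[A=60 B=28 C=27] avail[A=60 B=24 C=21] open={R2,R4,R6}
Step 10: commit R6 -> on_hand[A=60 B=24 C=27] avail[A=60 B=24 C=21] open={R2,R4}
Step 11: reserve R7 A 2 -> on_hand[A=60 B=24 C=27] avail[A=58 B=24 C=21] open={R2,R4,R7}
Step 12: commit R7 -> on_hand[A=58 B=24 C=27] avail[A=58 B=24 C=21] open={R2,R4}
Step 13: commit R2 -> on_hand[A=58 B=24 C=24] avail[A=58 B=24 C=21] open={R4}
Step 14: commit R4 -> on_hand[A=58 B=24 C=21] avail[A=58 B=24 C=21] open={}
Step 15: reserve R8 B 9 -> on_hand[A=58 B=24 C=21] avail[A=58 B=15 C=21] open={R8}
Step 16: commit R8 -> on_hand[A=58 B=15 C=21] avail[A=58 B=15 C=21] open={}
Step 17: reserve R9 A 7 -> on_hand[A=58 B=15 C=21] avail[A=51 B=15 C=21] open={R9}
Step 18: reserve R10 A 7 -> on_hand[A=58 B=15 C=21] avail[A=44 B=15 C=21] open={R10,R9}
Step 19: reserve R11 A 7 -> on_hand[A=58 B=15 C=21] avail[A=37 B=15 C=21] open={R10,R11,R9}
Step 20: cancel R10 -> on_hand[A=58 B=15 C=21] avail[A=44 B=15 C=21] open={R11,R9}
Step 21: reserve R12 A 9 -> on_hand[A=58 B=15 C=21] avail[A=35 B=15 C=21] open={R11,R12,R9}
Step 22: commit R9 -> on_hand[A=51 B=15 C=21] avail[A=35 B=15 C=21] open={R11,R12}
Final available[C] = 21

Answer: 21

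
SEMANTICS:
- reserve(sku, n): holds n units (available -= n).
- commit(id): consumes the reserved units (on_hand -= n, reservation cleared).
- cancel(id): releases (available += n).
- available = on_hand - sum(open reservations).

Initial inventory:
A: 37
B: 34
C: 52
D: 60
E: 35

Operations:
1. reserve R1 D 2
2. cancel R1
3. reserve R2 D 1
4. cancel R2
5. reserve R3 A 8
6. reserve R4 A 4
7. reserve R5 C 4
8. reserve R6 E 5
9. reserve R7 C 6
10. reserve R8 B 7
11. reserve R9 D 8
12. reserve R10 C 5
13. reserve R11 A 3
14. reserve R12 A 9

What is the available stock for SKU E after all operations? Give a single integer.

Answer: 30

Derivation:
Step 1: reserve R1 D 2 -> on_hand[A=37 B=34 C=52 D=60 E=35] avail[A=37 B=34 C=52 D=58 E=35] open={R1}
Step 2: cancel R1 -> on_hand[A=37 B=34 C=52 D=60 E=35] avail[A=37 B=34 C=52 D=60 E=35] open={}
Step 3: reserve R2 D 1 -> on_hand[A=37 B=34 C=52 D=60 E=35] avail[A=37 B=34 C=52 D=59 E=35] open={R2}
Step 4: cancel R2 -> on_hand[A=37 B=34 C=52 D=60 E=35] avail[A=37 B=34 C=52 D=60 E=35] open={}
Step 5: reserve R3 A 8 -> on_hand[A=37 B=34 C=52 D=60 E=35] avail[A=29 B=34 C=52 D=60 E=35] open={R3}
Step 6: reserve R4 A 4 -> on_hand[A=37 B=34 C=52 D=60 E=35] avail[A=25 B=34 C=52 D=60 E=35] open={R3,R4}
Step 7: reserve R5 C 4 -> on_hand[A=37 B=34 C=52 D=60 E=35] avail[A=25 B=34 C=48 D=60 E=35] open={R3,R4,R5}
Step 8: reserve R6 E 5 -> on_hand[A=37 B=34 C=52 D=60 E=35] avail[A=25 B=34 C=48 D=60 E=30] open={R3,R4,R5,R6}
Step 9: reserve R7 C 6 -> on_hand[A=37 B=34 C=52 D=60 E=35] avail[A=25 B=34 C=42 D=60 E=30] open={R3,R4,R5,R6,R7}
Step 10: reserve R8 B 7 -> on_hand[A=37 B=34 C=52 D=60 E=35] avail[A=25 B=27 C=42 D=60 E=30] open={R3,R4,R5,R6,R7,R8}
Step 11: reserve R9 D 8 -> on_hand[A=37 B=34 C=52 D=60 E=35] avail[A=25 B=27 C=42 D=52 E=30] open={R3,R4,R5,R6,R7,R8,R9}
Step 12: reserve R10 C 5 -> on_hand[A=37 B=34 C=52 D=60 E=35] avail[A=25 B=27 C=37 D=52 E=30] open={R10,R3,R4,R5,R6,R7,R8,R9}
Step 13: reserve R11 A 3 -> on_hand[A=37 B=34 C=52 D=60 E=35] avail[A=22 B=27 C=37 D=52 E=30] open={R10,R11,R3,R4,R5,R6,R7,R8,R9}
Step 14: reserve R12 A 9 -> on_hand[A=37 B=34 C=52 D=60 E=35] avail[A=13 B=27 C=37 D=52 E=30] open={R10,R11,R12,R3,R4,R5,R6,R7,R8,R9}
Final available[E] = 30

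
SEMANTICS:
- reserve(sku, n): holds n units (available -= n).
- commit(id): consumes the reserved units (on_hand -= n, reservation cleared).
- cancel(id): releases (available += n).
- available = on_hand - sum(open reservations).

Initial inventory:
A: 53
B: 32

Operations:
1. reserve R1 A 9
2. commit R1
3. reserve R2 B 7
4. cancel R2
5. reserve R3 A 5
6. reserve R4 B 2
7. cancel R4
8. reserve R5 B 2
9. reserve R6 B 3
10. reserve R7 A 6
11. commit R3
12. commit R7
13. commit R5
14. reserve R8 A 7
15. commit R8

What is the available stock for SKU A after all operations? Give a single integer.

Step 1: reserve R1 A 9 -> on_hand[A=53 B=32] avail[A=44 B=32] open={R1}
Step 2: commit R1 -> on_hand[A=44 B=32] avail[A=44 B=32] open={}
Step 3: reserve R2 B 7 -> on_hand[A=44 B=32] avail[A=44 B=25] open={R2}
Step 4: cancel R2 -> on_hand[A=44 B=32] avail[A=44 B=32] open={}
Step 5: reserve R3 A 5 -> on_hand[A=44 B=32] avail[A=39 B=32] open={R3}
Step 6: reserve R4 B 2 -> on_hand[A=44 B=32] avail[A=39 B=30] open={R3,R4}
Step 7: cancel R4 -> on_hand[A=44 B=32] avail[A=39 B=32] open={R3}
Step 8: reserve R5 B 2 -> on_hand[A=44 B=32] avail[A=39 B=30] open={R3,R5}
Step 9: reserve R6 B 3 -> on_hand[A=44 B=32] avail[A=39 B=27] open={R3,R5,R6}
Step 10: reserve R7 A 6 -> on_hand[A=44 B=32] avail[A=33 B=27] open={R3,R5,R6,R7}
Step 11: commit R3 -> on_hand[A=39 B=32] avail[A=33 B=27] open={R5,R6,R7}
Step 12: commit R7 -> on_hand[A=33 B=32] avail[A=33 B=27] open={R5,R6}
Step 13: commit R5 -> on_hand[A=33 B=30] avail[A=33 B=27] open={R6}
Step 14: reserve R8 A 7 -> on_hand[A=33 B=30] avail[A=26 B=27] open={R6,R8}
Step 15: commit R8 -> on_hand[A=26 B=30] avail[A=26 B=27] open={R6}
Final available[A] = 26

Answer: 26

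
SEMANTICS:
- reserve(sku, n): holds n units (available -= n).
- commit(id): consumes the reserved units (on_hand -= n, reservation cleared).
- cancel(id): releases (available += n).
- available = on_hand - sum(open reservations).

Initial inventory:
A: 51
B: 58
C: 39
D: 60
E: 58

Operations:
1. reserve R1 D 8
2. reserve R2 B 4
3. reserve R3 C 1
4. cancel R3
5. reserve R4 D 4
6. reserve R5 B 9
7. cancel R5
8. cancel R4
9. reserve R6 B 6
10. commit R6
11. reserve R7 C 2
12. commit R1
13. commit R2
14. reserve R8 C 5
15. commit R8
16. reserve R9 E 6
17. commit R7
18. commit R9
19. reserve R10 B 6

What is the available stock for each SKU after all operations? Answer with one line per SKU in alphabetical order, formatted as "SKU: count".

Answer: A: 51
B: 42
C: 32
D: 52
E: 52

Derivation:
Step 1: reserve R1 D 8 -> on_hand[A=51 B=58 C=39 D=60 E=58] avail[A=51 B=58 C=39 D=52 E=58] open={R1}
Step 2: reserve R2 B 4 -> on_hand[A=51 B=58 C=39 D=60 E=58] avail[A=51 B=54 C=39 D=52 E=58] open={R1,R2}
Step 3: reserve R3 C 1 -> on_hand[A=51 B=58 C=39 D=60 E=58] avail[A=51 B=54 C=38 D=52 E=58] open={R1,R2,R3}
Step 4: cancel R3 -> on_hand[A=51 B=58 C=39 D=60 E=58] avail[A=51 B=54 C=39 D=52 E=58] open={R1,R2}
Step 5: reserve R4 D 4 -> on_hand[A=51 B=58 C=39 D=60 E=58] avail[A=51 B=54 C=39 D=48 E=58] open={R1,R2,R4}
Step 6: reserve R5 B 9 -> on_hand[A=51 B=58 C=39 D=60 E=58] avail[A=51 B=45 C=39 D=48 E=58] open={R1,R2,R4,R5}
Step 7: cancel R5 -> on_hand[A=51 B=58 C=39 D=60 E=58] avail[A=51 B=54 C=39 D=48 E=58] open={R1,R2,R4}
Step 8: cancel R4 -> on_hand[A=51 B=58 C=39 D=60 E=58] avail[A=51 B=54 C=39 D=52 E=58] open={R1,R2}
Step 9: reserve R6 B 6 -> on_hand[A=51 B=58 C=39 D=60 E=58] avail[A=51 B=48 C=39 D=52 E=58] open={R1,R2,R6}
Step 10: commit R6 -> on_hand[A=51 B=52 C=39 D=60 E=58] avail[A=51 B=48 C=39 D=52 E=58] open={R1,R2}
Step 11: reserve R7 C 2 -> on_hand[A=51 B=52 C=39 D=60 E=58] avail[A=51 B=48 C=37 D=52 E=58] open={R1,R2,R7}
Step 12: commit R1 -> on_hand[A=51 B=52 C=39 D=52 E=58] avail[A=51 B=48 C=37 D=52 E=58] open={R2,R7}
Step 13: commit R2 -> on_hand[A=51 B=48 C=39 D=52 E=58] avail[A=51 B=48 C=37 D=52 E=58] open={R7}
Step 14: reserve R8 C 5 -> on_hand[A=51 B=48 C=39 D=52 E=58] avail[A=51 B=48 C=32 D=52 E=58] open={R7,R8}
Step 15: commit R8 -> on_hand[A=51 B=48 C=34 D=52 E=58] avail[A=51 B=48 C=32 D=52 E=58] open={R7}
Step 16: reserve R9 E 6 -> on_hand[A=51 B=48 C=34 D=52 E=58] avail[A=51 B=48 C=32 D=52 E=52] open={R7,R9}
Step 17: commit R7 -> on_hand[A=51 B=48 C=32 D=52 E=58] avail[A=51 B=48 C=32 D=52 E=52] open={R9}
Step 18: commit R9 -> on_hand[A=51 B=48 C=32 D=52 E=52] avail[A=51 B=48 C=32 D=52 E=52] open={}
Step 19: reserve R10 B 6 -> on_hand[A=51 B=48 C=32 D=52 E=52] avail[A=51 B=42 C=32 D=52 E=52] open={R10}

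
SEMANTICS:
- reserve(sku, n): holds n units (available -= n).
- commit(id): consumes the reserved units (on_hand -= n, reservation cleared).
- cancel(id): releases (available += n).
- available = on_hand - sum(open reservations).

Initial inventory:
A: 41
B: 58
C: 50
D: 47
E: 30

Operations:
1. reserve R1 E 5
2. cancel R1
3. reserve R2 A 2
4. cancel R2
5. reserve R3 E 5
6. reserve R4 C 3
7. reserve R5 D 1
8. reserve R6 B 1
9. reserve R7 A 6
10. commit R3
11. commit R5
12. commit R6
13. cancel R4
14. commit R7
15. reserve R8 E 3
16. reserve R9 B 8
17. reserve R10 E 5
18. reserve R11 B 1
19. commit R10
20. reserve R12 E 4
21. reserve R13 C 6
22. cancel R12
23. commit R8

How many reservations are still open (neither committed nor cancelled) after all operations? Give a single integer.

Step 1: reserve R1 E 5 -> on_hand[A=41 B=58 C=50 D=47 E=30] avail[A=41 B=58 C=50 D=47 E=25] open={R1}
Step 2: cancel R1 -> on_hand[A=41 B=58 C=50 D=47 E=30] avail[A=41 B=58 C=50 D=47 E=30] open={}
Step 3: reserve R2 A 2 -> on_hand[A=41 B=58 C=50 D=47 E=30] avail[A=39 B=58 C=50 D=47 E=30] open={R2}
Step 4: cancel R2 -> on_hand[A=41 B=58 C=50 D=47 E=30] avail[A=41 B=58 C=50 D=47 E=30] open={}
Step 5: reserve R3 E 5 -> on_hand[A=41 B=58 C=50 D=47 E=30] avail[A=41 B=58 C=50 D=47 E=25] open={R3}
Step 6: reserve R4 C 3 -> on_hand[A=41 B=58 C=50 D=47 E=30] avail[A=41 B=58 C=47 D=47 E=25] open={R3,R4}
Step 7: reserve R5 D 1 -> on_hand[A=41 B=58 C=50 D=47 E=30] avail[A=41 B=58 C=47 D=46 E=25] open={R3,R4,R5}
Step 8: reserve R6 B 1 -> on_hand[A=41 B=58 C=50 D=47 E=30] avail[A=41 B=57 C=47 D=46 E=25] open={R3,R4,R5,R6}
Step 9: reserve R7 A 6 -> on_hand[A=41 B=58 C=50 D=47 E=30] avail[A=35 B=57 C=47 D=46 E=25] open={R3,R4,R5,R6,R7}
Step 10: commit R3 -> on_hand[A=41 B=58 C=50 D=47 E=25] avail[A=35 B=57 C=47 D=46 E=25] open={R4,R5,R6,R7}
Step 11: commit R5 -> on_hand[A=41 B=58 C=50 D=46 E=25] avail[A=35 B=57 C=47 D=46 E=25] open={R4,R6,R7}
Step 12: commit R6 -> on_hand[A=41 B=57 C=50 D=46 E=25] avail[A=35 B=57 C=47 D=46 E=25] open={R4,R7}
Step 13: cancel R4 -> on_hand[A=41 B=57 C=50 D=46 E=25] avail[A=35 B=57 C=50 D=46 E=25] open={R7}
Step 14: commit R7 -> on_hand[A=35 B=57 C=50 D=46 E=25] avail[A=35 B=57 C=50 D=46 E=25] open={}
Step 15: reserve R8 E 3 -> on_hand[A=35 B=57 C=50 D=46 E=25] avail[A=35 B=57 C=50 D=46 E=22] open={R8}
Step 16: reserve R9 B 8 -> on_hand[A=35 B=57 C=50 D=46 E=25] avail[A=35 B=49 C=50 D=46 E=22] open={R8,R9}
Step 17: reserve R10 E 5 -> on_hand[A=35 B=57 C=50 D=46 E=25] avail[A=35 B=49 C=50 D=46 E=17] open={R10,R8,R9}
Step 18: reserve R11 B 1 -> on_hand[A=35 B=57 C=50 D=46 E=25] avail[A=35 B=48 C=50 D=46 E=17] open={R10,R11,R8,R9}
Step 19: commit R10 -> on_hand[A=35 B=57 C=50 D=46 E=20] avail[A=35 B=48 C=50 D=46 E=17] open={R11,R8,R9}
Step 20: reserve R12 E 4 -> on_hand[A=35 B=57 C=50 D=46 E=20] avail[A=35 B=48 C=50 D=46 E=13] open={R11,R12,R8,R9}
Step 21: reserve R13 C 6 -> on_hand[A=35 B=57 C=50 D=46 E=20] avail[A=35 B=48 C=44 D=46 E=13] open={R11,R12,R13,R8,R9}
Step 22: cancel R12 -> on_hand[A=35 B=57 C=50 D=46 E=20] avail[A=35 B=48 C=44 D=46 E=17] open={R11,R13,R8,R9}
Step 23: commit R8 -> on_hand[A=35 B=57 C=50 D=46 E=17] avail[A=35 B=48 C=44 D=46 E=17] open={R11,R13,R9}
Open reservations: ['R11', 'R13', 'R9'] -> 3

Answer: 3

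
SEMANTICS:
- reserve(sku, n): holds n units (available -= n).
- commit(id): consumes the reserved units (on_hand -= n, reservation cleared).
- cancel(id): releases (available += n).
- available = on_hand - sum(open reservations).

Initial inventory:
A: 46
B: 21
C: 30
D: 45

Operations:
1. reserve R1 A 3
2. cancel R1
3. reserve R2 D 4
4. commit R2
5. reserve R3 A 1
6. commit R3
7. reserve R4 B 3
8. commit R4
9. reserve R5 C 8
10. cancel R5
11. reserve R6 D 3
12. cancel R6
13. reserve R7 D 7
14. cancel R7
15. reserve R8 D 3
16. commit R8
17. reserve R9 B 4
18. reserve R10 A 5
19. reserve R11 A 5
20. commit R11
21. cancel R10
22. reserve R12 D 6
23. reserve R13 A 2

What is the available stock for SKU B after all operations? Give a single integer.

Step 1: reserve R1 A 3 -> on_hand[A=46 B=21 C=30 D=45] avail[A=43 B=21 C=30 D=45] open={R1}
Step 2: cancel R1 -> on_hand[A=46 B=21 C=30 D=45] avail[A=46 B=21 C=30 D=45] open={}
Step 3: reserve R2 D 4 -> on_hand[A=46 B=21 C=30 D=45] avail[A=46 B=21 C=30 D=41] open={R2}
Step 4: commit R2 -> on_hand[A=46 B=21 C=30 D=41] avail[A=46 B=21 C=30 D=41] open={}
Step 5: reserve R3 A 1 -> on_hand[A=46 B=21 C=30 D=41] avail[A=45 B=21 C=30 D=41] open={R3}
Step 6: commit R3 -> on_hand[A=45 B=21 C=30 D=41] avail[A=45 B=21 C=30 D=41] open={}
Step 7: reserve R4 B 3 -> on_hand[A=45 B=21 C=30 D=41] avail[A=45 B=18 C=30 D=41] open={R4}
Step 8: commit R4 -> on_hand[A=45 B=18 C=30 D=41] avail[A=45 B=18 C=30 D=41] open={}
Step 9: reserve R5 C 8 -> on_hand[A=45 B=18 C=30 D=41] avail[A=45 B=18 C=22 D=41] open={R5}
Step 10: cancel R5 -> on_hand[A=45 B=18 C=30 D=41] avail[A=45 B=18 C=30 D=41] open={}
Step 11: reserve R6 D 3 -> on_hand[A=45 B=18 C=30 D=41] avail[A=45 B=18 C=30 D=38] open={R6}
Step 12: cancel R6 -> on_hand[A=45 B=18 C=30 D=41] avail[A=45 B=18 C=30 D=41] open={}
Step 13: reserve R7 D 7 -> on_hand[A=45 B=18 C=30 D=41] avail[A=45 B=18 C=30 D=34] open={R7}
Step 14: cancel R7 -> on_hand[A=45 B=18 C=30 D=41] avail[A=45 B=18 C=30 D=41] open={}
Step 15: reserve R8 D 3 -> on_hand[A=45 B=18 C=30 D=41] avail[A=45 B=18 C=30 D=38] open={R8}
Step 16: commit R8 -> on_hand[A=45 B=18 C=30 D=38] avail[A=45 B=18 C=30 D=38] open={}
Step 17: reserve R9 B 4 -> on_hand[A=45 B=18 C=30 D=38] avail[A=45 B=14 C=30 D=38] open={R9}
Step 18: reserve R10 A 5 -> on_hand[A=45 B=18 C=30 D=38] avail[A=40 B=14 C=30 D=38] open={R10,R9}
Step 19: reserve R11 A 5 -> on_hand[A=45 B=18 C=30 D=38] avail[A=35 B=14 C=30 D=38] open={R10,R11,R9}
Step 20: commit R11 -> on_hand[A=40 B=18 C=30 D=38] avail[A=35 B=14 C=30 D=38] open={R10,R9}
Step 21: cancel R10 -> on_hand[A=40 B=18 C=30 D=38] avail[A=40 B=14 C=30 D=38] open={R9}
Step 22: reserve R12 D 6 -> on_hand[A=40 B=18 C=30 D=38] avail[A=40 B=14 C=30 D=32] open={R12,R9}
Step 23: reserve R13 A 2 -> on_hand[A=40 B=18 C=30 D=38] avail[A=38 B=14 C=30 D=32] open={R12,R13,R9}
Final available[B] = 14

Answer: 14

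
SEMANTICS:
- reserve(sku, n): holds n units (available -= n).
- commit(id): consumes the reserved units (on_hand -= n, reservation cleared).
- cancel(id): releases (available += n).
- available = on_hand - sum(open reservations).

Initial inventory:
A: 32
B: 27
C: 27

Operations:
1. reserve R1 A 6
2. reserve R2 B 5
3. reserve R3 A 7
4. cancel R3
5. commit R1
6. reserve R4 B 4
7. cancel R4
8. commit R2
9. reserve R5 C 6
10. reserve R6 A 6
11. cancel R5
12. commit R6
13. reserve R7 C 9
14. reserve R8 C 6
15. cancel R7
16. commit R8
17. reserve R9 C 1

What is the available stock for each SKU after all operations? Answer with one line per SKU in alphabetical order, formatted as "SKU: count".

Step 1: reserve R1 A 6 -> on_hand[A=32 B=27 C=27] avail[A=26 B=27 C=27] open={R1}
Step 2: reserve R2 B 5 -> on_hand[A=32 B=27 C=27] avail[A=26 B=22 C=27] open={R1,R2}
Step 3: reserve R3 A 7 -> on_hand[A=32 B=27 C=27] avail[A=19 B=22 C=27] open={R1,R2,R3}
Step 4: cancel R3 -> on_hand[A=32 B=27 C=27] avail[A=26 B=22 C=27] open={R1,R2}
Step 5: commit R1 -> on_hand[A=26 B=27 C=27] avail[A=26 B=22 C=27] open={R2}
Step 6: reserve R4 B 4 -> on_hand[A=26 B=27 C=27] avail[A=26 B=18 C=27] open={R2,R4}
Step 7: cancel R4 -> on_hand[A=26 B=27 C=27] avail[A=26 B=22 C=27] open={R2}
Step 8: commit R2 -> on_hand[A=26 B=22 C=27] avail[A=26 B=22 C=27] open={}
Step 9: reserve R5 C 6 -> on_hand[A=26 B=22 C=27] avail[A=26 B=22 C=21] open={R5}
Step 10: reserve R6 A 6 -> on_hand[A=26 B=22 C=27] avail[A=20 B=22 C=21] open={R5,R6}
Step 11: cancel R5 -> on_hand[A=26 B=22 C=27] avail[A=20 B=22 C=27] open={R6}
Step 12: commit R6 -> on_hand[A=20 B=22 C=27] avail[A=20 B=22 C=27] open={}
Step 13: reserve R7 C 9 -> on_hand[A=20 B=22 C=27] avail[A=20 B=22 C=18] open={R7}
Step 14: reserve R8 C 6 -> on_hand[A=20 B=22 C=27] avail[A=20 B=22 C=12] open={R7,R8}
Step 15: cancel R7 -> on_hand[A=20 B=22 C=27] avail[A=20 B=22 C=21] open={R8}
Step 16: commit R8 -> on_hand[A=20 B=22 C=21] avail[A=20 B=22 C=21] open={}
Step 17: reserve R9 C 1 -> on_hand[A=20 B=22 C=21] avail[A=20 B=22 C=20] open={R9}

Answer: A: 20
B: 22
C: 20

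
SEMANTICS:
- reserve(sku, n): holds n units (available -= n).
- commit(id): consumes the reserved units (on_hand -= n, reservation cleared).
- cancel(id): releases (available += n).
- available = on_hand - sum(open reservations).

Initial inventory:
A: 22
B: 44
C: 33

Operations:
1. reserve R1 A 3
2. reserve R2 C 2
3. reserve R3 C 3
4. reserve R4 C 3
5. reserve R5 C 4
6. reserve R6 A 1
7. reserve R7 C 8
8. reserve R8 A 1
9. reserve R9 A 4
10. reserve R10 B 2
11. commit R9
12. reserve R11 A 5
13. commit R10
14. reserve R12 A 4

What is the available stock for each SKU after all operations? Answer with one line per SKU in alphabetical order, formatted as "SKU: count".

Answer: A: 4
B: 42
C: 13

Derivation:
Step 1: reserve R1 A 3 -> on_hand[A=22 B=44 C=33] avail[A=19 B=44 C=33] open={R1}
Step 2: reserve R2 C 2 -> on_hand[A=22 B=44 C=33] avail[A=19 B=44 C=31] open={R1,R2}
Step 3: reserve R3 C 3 -> on_hand[A=22 B=44 C=33] avail[A=19 B=44 C=28] open={R1,R2,R3}
Step 4: reserve R4 C 3 -> on_hand[A=22 B=44 C=33] avail[A=19 B=44 C=25] open={R1,R2,R3,R4}
Step 5: reserve R5 C 4 -> on_hand[A=22 B=44 C=33] avail[A=19 B=44 C=21] open={R1,R2,R3,R4,R5}
Step 6: reserve R6 A 1 -> on_hand[A=22 B=44 C=33] avail[A=18 B=44 C=21] open={R1,R2,R3,R4,R5,R6}
Step 7: reserve R7 C 8 -> on_hand[A=22 B=44 C=33] avail[A=18 B=44 C=13] open={R1,R2,R3,R4,R5,R6,R7}
Step 8: reserve R8 A 1 -> on_hand[A=22 B=44 C=33] avail[A=17 B=44 C=13] open={R1,R2,R3,R4,R5,R6,R7,R8}
Step 9: reserve R9 A 4 -> on_hand[A=22 B=44 C=33] avail[A=13 B=44 C=13] open={R1,R2,R3,R4,R5,R6,R7,R8,R9}
Step 10: reserve R10 B 2 -> on_hand[A=22 B=44 C=33] avail[A=13 B=42 C=13] open={R1,R10,R2,R3,R4,R5,R6,R7,R8,R9}
Step 11: commit R9 -> on_hand[A=18 B=44 C=33] avail[A=13 B=42 C=13] open={R1,R10,R2,R3,R4,R5,R6,R7,R8}
Step 12: reserve R11 A 5 -> on_hand[A=18 B=44 C=33] avail[A=8 B=42 C=13] open={R1,R10,R11,R2,R3,R4,R5,R6,R7,R8}
Step 13: commit R10 -> on_hand[A=18 B=42 C=33] avail[A=8 B=42 C=13] open={R1,R11,R2,R3,R4,R5,R6,R7,R8}
Step 14: reserve R12 A 4 -> on_hand[A=18 B=42 C=33] avail[A=4 B=42 C=13] open={R1,R11,R12,R2,R3,R4,R5,R6,R7,R8}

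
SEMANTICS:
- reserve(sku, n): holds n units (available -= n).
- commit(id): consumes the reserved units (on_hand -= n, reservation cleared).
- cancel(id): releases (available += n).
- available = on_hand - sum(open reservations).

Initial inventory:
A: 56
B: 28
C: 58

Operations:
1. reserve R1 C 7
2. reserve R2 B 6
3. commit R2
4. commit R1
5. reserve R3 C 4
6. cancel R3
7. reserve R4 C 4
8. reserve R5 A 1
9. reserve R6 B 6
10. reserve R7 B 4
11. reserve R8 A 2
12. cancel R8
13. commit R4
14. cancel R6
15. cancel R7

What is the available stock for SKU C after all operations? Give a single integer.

Answer: 47

Derivation:
Step 1: reserve R1 C 7 -> on_hand[A=56 B=28 C=58] avail[A=56 B=28 C=51] open={R1}
Step 2: reserve R2 B 6 -> on_hand[A=56 B=28 C=58] avail[A=56 B=22 C=51] open={R1,R2}
Step 3: commit R2 -> on_hand[A=56 B=22 C=58] avail[A=56 B=22 C=51] open={R1}
Step 4: commit R1 -> on_hand[A=56 B=22 C=51] avail[A=56 B=22 C=51] open={}
Step 5: reserve R3 C 4 -> on_hand[A=56 B=22 C=51] avail[A=56 B=22 C=47] open={R3}
Step 6: cancel R3 -> on_hand[A=56 B=22 C=51] avail[A=56 B=22 C=51] open={}
Step 7: reserve R4 C 4 -> on_hand[A=56 B=22 C=51] avail[A=56 B=22 C=47] open={R4}
Step 8: reserve R5 A 1 -> on_hand[A=56 B=22 C=51] avail[A=55 B=22 C=47] open={R4,R5}
Step 9: reserve R6 B 6 -> on_hand[A=56 B=22 C=51] avail[A=55 B=16 C=47] open={R4,R5,R6}
Step 10: reserve R7 B 4 -> on_hand[A=56 B=22 C=51] avail[A=55 B=12 C=47] open={R4,R5,R6,R7}
Step 11: reserve R8 A 2 -> on_hand[A=56 B=22 C=51] avail[A=53 B=12 C=47] open={R4,R5,R6,R7,R8}
Step 12: cancel R8 -> on_hand[A=56 B=22 C=51] avail[A=55 B=12 C=47] open={R4,R5,R6,R7}
Step 13: commit R4 -> on_hand[A=56 B=22 C=47] avail[A=55 B=12 C=47] open={R5,R6,R7}
Step 14: cancel R6 -> on_hand[A=56 B=22 C=47] avail[A=55 B=18 C=47] open={R5,R7}
Step 15: cancel R7 -> on_hand[A=56 B=22 C=47] avail[A=55 B=22 C=47] open={R5}
Final available[C] = 47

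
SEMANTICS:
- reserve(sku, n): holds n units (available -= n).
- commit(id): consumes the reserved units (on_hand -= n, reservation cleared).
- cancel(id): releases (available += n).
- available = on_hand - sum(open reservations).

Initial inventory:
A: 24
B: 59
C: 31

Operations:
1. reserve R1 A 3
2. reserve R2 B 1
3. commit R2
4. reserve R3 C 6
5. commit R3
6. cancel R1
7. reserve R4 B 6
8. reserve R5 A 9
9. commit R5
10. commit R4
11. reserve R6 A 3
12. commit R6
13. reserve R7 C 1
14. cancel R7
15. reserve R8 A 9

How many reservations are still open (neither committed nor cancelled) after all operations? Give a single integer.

Step 1: reserve R1 A 3 -> on_hand[A=24 B=59 C=31] avail[A=21 B=59 C=31] open={R1}
Step 2: reserve R2 B 1 -> on_hand[A=24 B=59 C=31] avail[A=21 B=58 C=31] open={R1,R2}
Step 3: commit R2 -> on_hand[A=24 B=58 C=31] avail[A=21 B=58 C=31] open={R1}
Step 4: reserve R3 C 6 -> on_hand[A=24 B=58 C=31] avail[A=21 B=58 C=25] open={R1,R3}
Step 5: commit R3 -> on_hand[A=24 B=58 C=25] avail[A=21 B=58 C=25] open={R1}
Step 6: cancel R1 -> on_hand[A=24 B=58 C=25] avail[A=24 B=58 C=25] open={}
Step 7: reserve R4 B 6 -> on_hand[A=24 B=58 C=25] avail[A=24 B=52 C=25] open={R4}
Step 8: reserve R5 A 9 -> on_hand[A=24 B=58 C=25] avail[A=15 B=52 C=25] open={R4,R5}
Step 9: commit R5 -> on_hand[A=15 B=58 C=25] avail[A=15 B=52 C=25] open={R4}
Step 10: commit R4 -> on_hand[A=15 B=52 C=25] avail[A=15 B=52 C=25] open={}
Step 11: reserve R6 A 3 -> on_hand[A=15 B=52 C=25] avail[A=12 B=52 C=25] open={R6}
Step 12: commit R6 -> on_hand[A=12 B=52 C=25] avail[A=12 B=52 C=25] open={}
Step 13: reserve R7 C 1 -> on_hand[A=12 B=52 C=25] avail[A=12 B=52 C=24] open={R7}
Step 14: cancel R7 -> on_hand[A=12 B=52 C=25] avail[A=12 B=52 C=25] open={}
Step 15: reserve R8 A 9 -> on_hand[A=12 B=52 C=25] avail[A=3 B=52 C=25] open={R8}
Open reservations: ['R8'] -> 1

Answer: 1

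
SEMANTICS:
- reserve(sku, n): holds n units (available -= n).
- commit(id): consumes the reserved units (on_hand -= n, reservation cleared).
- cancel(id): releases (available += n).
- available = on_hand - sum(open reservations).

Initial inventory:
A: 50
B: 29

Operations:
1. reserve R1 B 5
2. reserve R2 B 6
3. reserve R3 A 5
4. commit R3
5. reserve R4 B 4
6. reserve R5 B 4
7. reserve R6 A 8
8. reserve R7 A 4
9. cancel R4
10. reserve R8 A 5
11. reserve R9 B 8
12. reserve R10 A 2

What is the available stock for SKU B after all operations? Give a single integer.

Answer: 6

Derivation:
Step 1: reserve R1 B 5 -> on_hand[A=50 B=29] avail[A=50 B=24] open={R1}
Step 2: reserve R2 B 6 -> on_hand[A=50 B=29] avail[A=50 B=18] open={R1,R2}
Step 3: reserve R3 A 5 -> on_hand[A=50 B=29] avail[A=45 B=18] open={R1,R2,R3}
Step 4: commit R3 -> on_hand[A=45 B=29] avail[A=45 B=18] open={R1,R2}
Step 5: reserve R4 B 4 -> on_hand[A=45 B=29] avail[A=45 B=14] open={R1,R2,R4}
Step 6: reserve R5 B 4 -> on_hand[A=45 B=29] avail[A=45 B=10] open={R1,R2,R4,R5}
Step 7: reserve R6 A 8 -> on_hand[A=45 B=29] avail[A=37 B=10] open={R1,R2,R4,R5,R6}
Step 8: reserve R7 A 4 -> on_hand[A=45 B=29] avail[A=33 B=10] open={R1,R2,R4,R5,R6,R7}
Step 9: cancel R4 -> on_hand[A=45 B=29] avail[A=33 B=14] open={R1,R2,R5,R6,R7}
Step 10: reserve R8 A 5 -> on_hand[A=45 B=29] avail[A=28 B=14] open={R1,R2,R5,R6,R7,R8}
Step 11: reserve R9 B 8 -> on_hand[A=45 B=29] avail[A=28 B=6] open={R1,R2,R5,R6,R7,R8,R9}
Step 12: reserve R10 A 2 -> on_hand[A=45 B=29] avail[A=26 B=6] open={R1,R10,R2,R5,R6,R7,R8,R9}
Final available[B] = 6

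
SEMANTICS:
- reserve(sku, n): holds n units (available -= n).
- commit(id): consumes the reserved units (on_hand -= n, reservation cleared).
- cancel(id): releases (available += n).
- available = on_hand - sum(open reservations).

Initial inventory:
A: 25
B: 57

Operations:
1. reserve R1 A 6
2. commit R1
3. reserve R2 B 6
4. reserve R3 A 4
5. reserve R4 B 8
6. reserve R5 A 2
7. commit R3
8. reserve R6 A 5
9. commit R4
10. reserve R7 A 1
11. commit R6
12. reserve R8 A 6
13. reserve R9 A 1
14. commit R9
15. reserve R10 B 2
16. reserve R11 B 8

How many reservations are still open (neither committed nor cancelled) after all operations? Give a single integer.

Step 1: reserve R1 A 6 -> on_hand[A=25 B=57] avail[A=19 B=57] open={R1}
Step 2: commit R1 -> on_hand[A=19 B=57] avail[A=19 B=57] open={}
Step 3: reserve R2 B 6 -> on_hand[A=19 B=57] avail[A=19 B=51] open={R2}
Step 4: reserve R3 A 4 -> on_hand[A=19 B=57] avail[A=15 B=51] open={R2,R3}
Step 5: reserve R4 B 8 -> on_hand[A=19 B=57] avail[A=15 B=43] open={R2,R3,R4}
Step 6: reserve R5 A 2 -> on_hand[A=19 B=57] avail[A=13 B=43] open={R2,R3,R4,R5}
Step 7: commit R3 -> on_hand[A=15 B=57] avail[A=13 B=43] open={R2,R4,R5}
Step 8: reserve R6 A 5 -> on_hand[A=15 B=57] avail[A=8 B=43] open={R2,R4,R5,R6}
Step 9: commit R4 -> on_hand[A=15 B=49] avail[A=8 B=43] open={R2,R5,R6}
Step 10: reserve R7 A 1 -> on_hand[A=15 B=49] avail[A=7 B=43] open={R2,R5,R6,R7}
Step 11: commit R6 -> on_hand[A=10 B=49] avail[A=7 B=43] open={R2,R5,R7}
Step 12: reserve R8 A 6 -> on_hand[A=10 B=49] avail[A=1 B=43] open={R2,R5,R7,R8}
Step 13: reserve R9 A 1 -> on_hand[A=10 B=49] avail[A=0 B=43] open={R2,R5,R7,R8,R9}
Step 14: commit R9 -> on_hand[A=9 B=49] avail[A=0 B=43] open={R2,R5,R7,R8}
Step 15: reserve R10 B 2 -> on_hand[A=9 B=49] avail[A=0 B=41] open={R10,R2,R5,R7,R8}
Step 16: reserve R11 B 8 -> on_hand[A=9 B=49] avail[A=0 B=33] open={R10,R11,R2,R5,R7,R8}
Open reservations: ['R10', 'R11', 'R2', 'R5', 'R7', 'R8'] -> 6

Answer: 6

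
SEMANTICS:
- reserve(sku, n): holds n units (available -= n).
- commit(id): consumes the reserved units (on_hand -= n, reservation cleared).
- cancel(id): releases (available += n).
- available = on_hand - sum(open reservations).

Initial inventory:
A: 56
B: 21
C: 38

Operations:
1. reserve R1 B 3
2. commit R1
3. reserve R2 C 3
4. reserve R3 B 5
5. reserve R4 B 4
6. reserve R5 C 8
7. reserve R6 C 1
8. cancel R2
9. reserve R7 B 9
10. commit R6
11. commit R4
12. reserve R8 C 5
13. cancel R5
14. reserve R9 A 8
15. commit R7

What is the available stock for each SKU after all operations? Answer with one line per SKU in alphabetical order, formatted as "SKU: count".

Answer: A: 48
B: 0
C: 32

Derivation:
Step 1: reserve R1 B 3 -> on_hand[A=56 B=21 C=38] avail[A=56 B=18 C=38] open={R1}
Step 2: commit R1 -> on_hand[A=56 B=18 C=38] avail[A=56 B=18 C=38] open={}
Step 3: reserve R2 C 3 -> on_hand[A=56 B=18 C=38] avail[A=56 B=18 C=35] open={R2}
Step 4: reserve R3 B 5 -> on_hand[A=56 B=18 C=38] avail[A=56 B=13 C=35] open={R2,R3}
Step 5: reserve R4 B 4 -> on_hand[A=56 B=18 C=38] avail[A=56 B=9 C=35] open={R2,R3,R4}
Step 6: reserve R5 C 8 -> on_hand[A=56 B=18 C=38] avail[A=56 B=9 C=27] open={R2,R3,R4,R5}
Step 7: reserve R6 C 1 -> on_hand[A=56 B=18 C=38] avail[A=56 B=9 C=26] open={R2,R3,R4,R5,R6}
Step 8: cancel R2 -> on_hand[A=56 B=18 C=38] avail[A=56 B=9 C=29] open={R3,R4,R5,R6}
Step 9: reserve R7 B 9 -> on_hand[A=56 B=18 C=38] avail[A=56 B=0 C=29] open={R3,R4,R5,R6,R7}
Step 10: commit R6 -> on_hand[A=56 B=18 C=37] avail[A=56 B=0 C=29] open={R3,R4,R5,R7}
Step 11: commit R4 -> on_hand[A=56 B=14 C=37] avail[A=56 B=0 C=29] open={R3,R5,R7}
Step 12: reserve R8 C 5 -> on_hand[A=56 B=14 C=37] avail[A=56 B=0 C=24] open={R3,R5,R7,R8}
Step 13: cancel R5 -> on_hand[A=56 B=14 C=37] avail[A=56 B=0 C=32] open={R3,R7,R8}
Step 14: reserve R9 A 8 -> on_hand[A=56 B=14 C=37] avail[A=48 B=0 C=32] open={R3,R7,R8,R9}
Step 15: commit R7 -> on_hand[A=56 B=5 C=37] avail[A=48 B=0 C=32] open={R3,R8,R9}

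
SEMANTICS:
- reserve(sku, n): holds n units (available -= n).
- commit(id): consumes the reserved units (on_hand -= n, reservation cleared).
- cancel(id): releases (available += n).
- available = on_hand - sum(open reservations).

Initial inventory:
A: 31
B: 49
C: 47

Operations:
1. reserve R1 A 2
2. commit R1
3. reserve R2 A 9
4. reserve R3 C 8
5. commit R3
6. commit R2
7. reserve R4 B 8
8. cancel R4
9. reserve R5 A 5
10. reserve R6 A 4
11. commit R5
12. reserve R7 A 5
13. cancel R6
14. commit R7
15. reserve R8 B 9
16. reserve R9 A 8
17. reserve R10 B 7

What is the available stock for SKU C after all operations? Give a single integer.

Step 1: reserve R1 A 2 -> on_hand[A=31 B=49 C=47] avail[A=29 B=49 C=47] open={R1}
Step 2: commit R1 -> on_hand[A=29 B=49 C=47] avail[A=29 B=49 C=47] open={}
Step 3: reserve R2 A 9 -> on_hand[A=29 B=49 C=47] avail[A=20 B=49 C=47] open={R2}
Step 4: reserve R3 C 8 -> on_hand[A=29 B=49 C=47] avail[A=20 B=49 C=39] open={R2,R3}
Step 5: commit R3 -> on_hand[A=29 B=49 C=39] avail[A=20 B=49 C=39] open={R2}
Step 6: commit R2 -> on_hand[A=20 B=49 C=39] avail[A=20 B=49 C=39] open={}
Step 7: reserve R4 B 8 -> on_hand[A=20 B=49 C=39] avail[A=20 B=41 C=39] open={R4}
Step 8: cancel R4 -> on_hand[A=20 B=49 C=39] avail[A=20 B=49 C=39] open={}
Step 9: reserve R5 A 5 -> on_hand[A=20 B=49 C=39] avail[A=15 B=49 C=39] open={R5}
Step 10: reserve R6 A 4 -> on_hand[A=20 B=49 C=39] avail[A=11 B=49 C=39] open={R5,R6}
Step 11: commit R5 -> on_hand[A=15 B=49 C=39] avail[A=11 B=49 C=39] open={R6}
Step 12: reserve R7 A 5 -> on_hand[A=15 B=49 C=39] avail[A=6 B=49 C=39] open={R6,R7}
Step 13: cancel R6 -> on_hand[A=15 B=49 C=39] avail[A=10 B=49 C=39] open={R7}
Step 14: commit R7 -> on_hand[A=10 B=49 C=39] avail[A=10 B=49 C=39] open={}
Step 15: reserve R8 B 9 -> on_hand[A=10 B=49 C=39] avail[A=10 B=40 C=39] open={R8}
Step 16: reserve R9 A 8 -> on_hand[A=10 B=49 C=39] avail[A=2 B=40 C=39] open={R8,R9}
Step 17: reserve R10 B 7 -> on_hand[A=10 B=49 C=39] avail[A=2 B=33 C=39] open={R10,R8,R9}
Final available[C] = 39

Answer: 39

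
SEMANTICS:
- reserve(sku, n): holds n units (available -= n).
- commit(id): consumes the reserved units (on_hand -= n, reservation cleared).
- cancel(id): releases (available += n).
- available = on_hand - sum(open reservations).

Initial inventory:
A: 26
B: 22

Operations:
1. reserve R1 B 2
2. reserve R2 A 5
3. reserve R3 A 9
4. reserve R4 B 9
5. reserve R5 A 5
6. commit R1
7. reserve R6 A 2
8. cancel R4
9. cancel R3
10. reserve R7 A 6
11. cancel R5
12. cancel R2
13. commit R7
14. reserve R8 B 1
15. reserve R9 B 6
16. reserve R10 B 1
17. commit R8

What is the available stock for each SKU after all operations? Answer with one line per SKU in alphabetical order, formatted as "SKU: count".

Step 1: reserve R1 B 2 -> on_hand[A=26 B=22] avail[A=26 B=20] open={R1}
Step 2: reserve R2 A 5 -> on_hand[A=26 B=22] avail[A=21 B=20] open={R1,R2}
Step 3: reserve R3 A 9 -> on_hand[A=26 B=22] avail[A=12 B=20] open={R1,R2,R3}
Step 4: reserve R4 B 9 -> on_hand[A=26 B=22] avail[A=12 B=11] open={R1,R2,R3,R4}
Step 5: reserve R5 A 5 -> on_hand[A=26 B=22] avail[A=7 B=11] open={R1,R2,R3,R4,R5}
Step 6: commit R1 -> on_hand[A=26 B=20] avail[A=7 B=11] open={R2,R3,R4,R5}
Step 7: reserve R6 A 2 -> on_hand[A=26 B=20] avail[A=5 B=11] open={R2,R3,R4,R5,R6}
Step 8: cancel R4 -> on_hand[A=26 B=20] avail[A=5 B=20] open={R2,R3,R5,R6}
Step 9: cancel R3 -> on_hand[A=26 B=20] avail[A=14 B=20] open={R2,R5,R6}
Step 10: reserve R7 A 6 -> on_hand[A=26 B=20] avail[A=8 B=20] open={R2,R5,R6,R7}
Step 11: cancel R5 -> on_hand[A=26 B=20] avail[A=13 B=20] open={R2,R6,R7}
Step 12: cancel R2 -> on_hand[A=26 B=20] avail[A=18 B=20] open={R6,R7}
Step 13: commit R7 -> on_hand[A=20 B=20] avail[A=18 B=20] open={R6}
Step 14: reserve R8 B 1 -> on_hand[A=20 B=20] avail[A=18 B=19] open={R6,R8}
Step 15: reserve R9 B 6 -> on_hand[A=20 B=20] avail[A=18 B=13] open={R6,R8,R9}
Step 16: reserve R10 B 1 -> on_hand[A=20 B=20] avail[A=18 B=12] open={R10,R6,R8,R9}
Step 17: commit R8 -> on_hand[A=20 B=19] avail[A=18 B=12] open={R10,R6,R9}

Answer: A: 18
B: 12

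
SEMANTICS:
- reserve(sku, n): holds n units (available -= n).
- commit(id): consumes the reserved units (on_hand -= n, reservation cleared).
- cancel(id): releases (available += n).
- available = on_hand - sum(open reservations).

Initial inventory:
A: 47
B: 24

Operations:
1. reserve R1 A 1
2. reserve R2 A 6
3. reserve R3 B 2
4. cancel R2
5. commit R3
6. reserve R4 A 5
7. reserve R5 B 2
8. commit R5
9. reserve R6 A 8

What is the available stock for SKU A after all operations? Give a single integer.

Answer: 33

Derivation:
Step 1: reserve R1 A 1 -> on_hand[A=47 B=24] avail[A=46 B=24] open={R1}
Step 2: reserve R2 A 6 -> on_hand[A=47 B=24] avail[A=40 B=24] open={R1,R2}
Step 3: reserve R3 B 2 -> on_hand[A=47 B=24] avail[A=40 B=22] open={R1,R2,R3}
Step 4: cancel R2 -> on_hand[A=47 B=24] avail[A=46 B=22] open={R1,R3}
Step 5: commit R3 -> on_hand[A=47 B=22] avail[A=46 B=22] open={R1}
Step 6: reserve R4 A 5 -> on_hand[A=47 B=22] avail[A=41 B=22] open={R1,R4}
Step 7: reserve R5 B 2 -> on_hand[A=47 B=22] avail[A=41 B=20] open={R1,R4,R5}
Step 8: commit R5 -> on_hand[A=47 B=20] avail[A=41 B=20] open={R1,R4}
Step 9: reserve R6 A 8 -> on_hand[A=47 B=20] avail[A=33 B=20] open={R1,R4,R6}
Final available[A] = 33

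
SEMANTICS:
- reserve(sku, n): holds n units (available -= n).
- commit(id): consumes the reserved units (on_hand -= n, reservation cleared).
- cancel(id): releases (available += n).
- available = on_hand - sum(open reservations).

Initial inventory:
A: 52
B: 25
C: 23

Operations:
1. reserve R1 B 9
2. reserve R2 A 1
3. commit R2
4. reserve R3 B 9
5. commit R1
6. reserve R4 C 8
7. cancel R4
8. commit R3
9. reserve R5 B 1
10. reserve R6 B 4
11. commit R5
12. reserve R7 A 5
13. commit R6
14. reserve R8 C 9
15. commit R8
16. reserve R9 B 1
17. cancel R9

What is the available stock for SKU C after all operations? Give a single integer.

Step 1: reserve R1 B 9 -> on_hand[A=52 B=25 C=23] avail[A=52 B=16 C=23] open={R1}
Step 2: reserve R2 A 1 -> on_hand[A=52 B=25 C=23] avail[A=51 B=16 C=23] open={R1,R2}
Step 3: commit R2 -> on_hand[A=51 B=25 C=23] avail[A=51 B=16 C=23] open={R1}
Step 4: reserve R3 B 9 -> on_hand[A=51 B=25 C=23] avail[A=51 B=7 C=23] open={R1,R3}
Step 5: commit R1 -> on_hand[A=51 B=16 C=23] avail[A=51 B=7 C=23] open={R3}
Step 6: reserve R4 C 8 -> on_hand[A=51 B=16 C=23] avail[A=51 B=7 C=15] open={R3,R4}
Step 7: cancel R4 -> on_hand[A=51 B=16 C=23] avail[A=51 B=7 C=23] open={R3}
Step 8: commit R3 -> on_hand[A=51 B=7 C=23] avail[A=51 B=7 C=23] open={}
Step 9: reserve R5 B 1 -> on_hand[A=51 B=7 C=23] avail[A=51 B=6 C=23] open={R5}
Step 10: reserve R6 B 4 -> on_hand[A=51 B=7 C=23] avail[A=51 B=2 C=23] open={R5,R6}
Step 11: commit R5 -> on_hand[A=51 B=6 C=23] avail[A=51 B=2 C=23] open={R6}
Step 12: reserve R7 A 5 -> on_hand[A=51 B=6 C=23] avail[A=46 B=2 C=23] open={R6,R7}
Step 13: commit R6 -> on_hand[A=51 B=2 C=23] avail[A=46 B=2 C=23] open={R7}
Step 14: reserve R8 C 9 -> on_hand[A=51 B=2 C=23] avail[A=46 B=2 C=14] open={R7,R8}
Step 15: commit R8 -> on_hand[A=51 B=2 C=14] avail[A=46 B=2 C=14] open={R7}
Step 16: reserve R9 B 1 -> on_hand[A=51 B=2 C=14] avail[A=46 B=1 C=14] open={R7,R9}
Step 17: cancel R9 -> on_hand[A=51 B=2 C=14] avail[A=46 B=2 C=14] open={R7}
Final available[C] = 14

Answer: 14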